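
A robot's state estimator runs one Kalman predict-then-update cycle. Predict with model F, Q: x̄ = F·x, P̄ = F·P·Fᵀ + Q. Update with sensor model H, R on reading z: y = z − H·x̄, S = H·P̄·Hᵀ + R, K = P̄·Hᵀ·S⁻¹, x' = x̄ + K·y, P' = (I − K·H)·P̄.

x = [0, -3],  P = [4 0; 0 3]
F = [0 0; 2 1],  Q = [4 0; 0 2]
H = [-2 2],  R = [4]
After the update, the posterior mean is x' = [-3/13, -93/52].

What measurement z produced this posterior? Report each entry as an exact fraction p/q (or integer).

z = [-3]

x̄ = F·x = [0, -3]
P̄ = F·P·Fᵀ + Q = [4 0; 0 21]
S = H·P̄·Hᵀ + R = [104]
K = P̄·Hᵀ·S⁻¹ = [-1/13; 21/52]
x' − x̄ = [-3/13, 63/52] = K·y
y = (KᵀK)⁻¹·Kᵀ·(x' − x̄) = [3]
z = y + H·x̄ = [3] + [-6] = [-3]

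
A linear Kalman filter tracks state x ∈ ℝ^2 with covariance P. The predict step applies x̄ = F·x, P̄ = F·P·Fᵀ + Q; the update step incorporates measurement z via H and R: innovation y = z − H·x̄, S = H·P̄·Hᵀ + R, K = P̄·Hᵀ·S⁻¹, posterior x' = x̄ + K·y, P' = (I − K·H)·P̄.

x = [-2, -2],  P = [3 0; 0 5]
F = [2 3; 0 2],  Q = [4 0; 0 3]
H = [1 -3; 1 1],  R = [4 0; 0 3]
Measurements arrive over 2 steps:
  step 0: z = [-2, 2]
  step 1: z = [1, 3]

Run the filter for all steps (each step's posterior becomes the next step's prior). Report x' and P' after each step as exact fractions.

step 0: x' = [57/89, 85/89], P' = [653/356 115/356; 115/356 3797/8900]
step 1: x' = [33993789/12906271, 1140798/1843753], P' = [22682333/12906271 534517/1843753; 534517/1843753 737855/1843753]

step 0: x̄ = F·x = [-10, -4]
step 0: P̄ = F·P·Fᵀ + Q = [61 30; 30 23]
step 0: y = z − H·x̄ = [-4, 16]
step 0: S = H·P̄·Hᵀ + R = [92 -68; -68 147]
step 0: K = P̄·Hᵀ·S⁻¹ = [77/356 64/89; -2129/8900 556/2225]
step 0: x' = x̄ + K·y = [57/89, 85/89]
step 0: P' = (I − K·H)·P̄ = [653/356 115/356; 115/356 3797/8900]
step 1: x̄ = F·x = [369/89, 170/89]
step 1: P̄ = F·P·Fᵀ + Q = [169573/8900 17141/4450; 17141/4450 10472/2225]
step 1: y = z − H·x̄ = [230/89, -272/89]
step 1: S = H·P̄·Hᵀ + R = [376473/8900 -4931/1780; -4931/1780 12269/356]
step 1: K = P̄·Hᵀ·S⁻¹ = [2864369/12906271 8807984/12906271; -419762/1843753 424124/1843753]
step 1: x' = x̄ + K·y = [33993789/12906271, 1140798/1843753]
step 1: P' = (I − K·H)·P̄ = [22682333/12906271 534517/1843753; 534517/1843753 737855/1843753]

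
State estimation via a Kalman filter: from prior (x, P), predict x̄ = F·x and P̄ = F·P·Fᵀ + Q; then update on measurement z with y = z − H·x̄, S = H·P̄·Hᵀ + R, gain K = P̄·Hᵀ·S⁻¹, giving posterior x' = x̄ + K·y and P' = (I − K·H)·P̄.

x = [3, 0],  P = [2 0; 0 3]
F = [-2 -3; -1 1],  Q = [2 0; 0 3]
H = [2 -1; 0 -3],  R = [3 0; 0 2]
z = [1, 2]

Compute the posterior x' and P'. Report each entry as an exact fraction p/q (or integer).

x̄ = F·x = [-6, -3]
P̄ = F·P·Fᵀ + Q = [37 -5; -5 8]
y = z − H·x̄ = [10, -7]
S = H·P̄·Hᵀ + R = [179 54; 54 74]
K = P̄·Hᵀ·S⁻¹ = [2518/5165 -1581/10330; -18/5165 -1662/5165]
x' = x̄ + K·y = [-553/10330, -4041/5165]
P' = (I − K·H)·P̄ = [8081/10330 527/5165; 527/5165 1108/5165]

x' = [-553/10330, -4041/5165]
P' = [8081/10330 527/5165; 527/5165 1108/5165]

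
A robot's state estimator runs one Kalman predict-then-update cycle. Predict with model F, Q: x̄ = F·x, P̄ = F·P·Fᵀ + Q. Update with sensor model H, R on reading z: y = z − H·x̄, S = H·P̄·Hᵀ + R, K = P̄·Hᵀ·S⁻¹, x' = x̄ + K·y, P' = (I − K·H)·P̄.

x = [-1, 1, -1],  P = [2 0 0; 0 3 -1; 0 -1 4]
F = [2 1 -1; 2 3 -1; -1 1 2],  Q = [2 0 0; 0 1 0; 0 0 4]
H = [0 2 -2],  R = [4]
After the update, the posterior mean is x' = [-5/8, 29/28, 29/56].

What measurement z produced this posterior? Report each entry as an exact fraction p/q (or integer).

x̄ = F·x = [0, 2, 0]
P̄ = F·P·Fᵀ + Q = [19 25 -10; 25 46 -8; -10 -8 21]
S = H·P̄·Hᵀ + R = [336]
K = P̄·Hᵀ·S⁻¹ = [5/24; 9/28; -29/168]
x' − x̄ = [-5/8, -27/28, 29/56] = K·y
y = (KᵀK)⁻¹·Kᵀ·(x' − x̄) = [-3]
z = y + H·x̄ = [-3] + [4] = [1]

z = [1]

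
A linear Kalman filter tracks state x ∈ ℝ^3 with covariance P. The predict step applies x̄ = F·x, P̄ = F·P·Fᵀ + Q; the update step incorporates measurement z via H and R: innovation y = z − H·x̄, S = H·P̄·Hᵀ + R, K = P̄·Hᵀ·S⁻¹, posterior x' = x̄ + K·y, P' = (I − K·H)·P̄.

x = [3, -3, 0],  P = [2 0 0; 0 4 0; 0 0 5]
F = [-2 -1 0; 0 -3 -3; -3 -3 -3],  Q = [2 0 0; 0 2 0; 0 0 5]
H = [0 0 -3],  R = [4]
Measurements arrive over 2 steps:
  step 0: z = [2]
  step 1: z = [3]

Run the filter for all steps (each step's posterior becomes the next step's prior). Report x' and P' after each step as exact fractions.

step 0: x̄ = F·x = [-3, 9, 0]
step 0: P̄ = F·P·Fᵀ + Q = [14 12 24; 12 83 81; 24 81 104]
step 0: y = z − H·x̄ = [2]
step 0: S = H·P̄·Hᵀ + R = [940]
step 0: K = P̄·Hᵀ·S⁻¹ = [-18/235; -243/940; -78/235]
step 0: x' = x̄ + K·y = [-741/235, 3987/470, -156/235]
step 0: P' = (I − K·H)·P̄ = [1994/235 -1554/235 24/235; -1554/235 18971/940 81/235; 24/235 81/235 104/235]
step 1: x̄ = F·x = [-1023/470, -2205/94, -6579/470]
step 1: P̄ = F·P·Fᵀ + Q = [27891/940 4233/188 50373/940; 4233/188 36439/188 25047/188; 50373/940 25047/188 146639/940]
step 1: y = z − H·x̄ = [-18327/470]
step 1: S = H·P̄·Hᵀ + R = [1323511/940]
step 1: K = P̄·Hᵀ·S⁻¹ = [-151119/1323511; -375705/1323511; -439917/1323511]
step 1: x' = x̄ + K·y = [3011928/1323511, -16396092/1323511, -1372383/1323511]
step 1: P' = (I − K·H)·P̄ = [14975631/1323511 -30600057/1323511 201492/1323511; -30600057/1323511 106364723/1323511 500940/1323511; 201492/1323511 500940/1323511 586556/1323511]

step 0: x' = [-741/235, 3987/470, -156/235], P' = [1994/235 -1554/235 24/235; -1554/235 18971/940 81/235; 24/235 81/235 104/235]
step 1: x' = [3011928/1323511, -16396092/1323511, -1372383/1323511], P' = [14975631/1323511 -30600057/1323511 201492/1323511; -30600057/1323511 106364723/1323511 500940/1323511; 201492/1323511 500940/1323511 586556/1323511]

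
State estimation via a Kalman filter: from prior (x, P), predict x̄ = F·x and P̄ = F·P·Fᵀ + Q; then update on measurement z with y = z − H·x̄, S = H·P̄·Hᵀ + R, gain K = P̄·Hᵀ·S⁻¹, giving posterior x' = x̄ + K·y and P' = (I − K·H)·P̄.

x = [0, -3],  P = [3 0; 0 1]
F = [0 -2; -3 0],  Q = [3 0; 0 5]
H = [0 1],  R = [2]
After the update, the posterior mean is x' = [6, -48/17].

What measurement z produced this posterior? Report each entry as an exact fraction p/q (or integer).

z = [-3]

x̄ = F·x = [6, 0]
P̄ = F·P·Fᵀ + Q = [7 0; 0 32]
S = H·P̄·Hᵀ + R = [34]
K = P̄·Hᵀ·S⁻¹ = [0; 16/17]
x' − x̄ = [0, -48/17] = K·y
y = (KᵀK)⁻¹·Kᵀ·(x' − x̄) = [-3]
z = y + H·x̄ = [-3] + [0] = [-3]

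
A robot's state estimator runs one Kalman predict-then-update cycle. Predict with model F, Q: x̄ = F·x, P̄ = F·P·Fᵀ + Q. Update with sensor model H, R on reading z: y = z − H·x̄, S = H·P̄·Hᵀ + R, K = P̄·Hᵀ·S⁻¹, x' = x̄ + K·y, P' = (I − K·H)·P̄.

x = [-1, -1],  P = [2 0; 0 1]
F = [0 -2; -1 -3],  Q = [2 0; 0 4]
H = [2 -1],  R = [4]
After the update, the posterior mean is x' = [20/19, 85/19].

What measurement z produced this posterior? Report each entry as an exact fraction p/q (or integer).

z = [-3]

x̄ = F·x = [2, 4]
P̄ = F·P·Fᵀ + Q = [6 6; 6 15]
S = H·P̄·Hᵀ + R = [19]
K = P̄·Hᵀ·S⁻¹ = [6/19; -3/19]
x' − x̄ = [-18/19, 9/19] = K·y
y = (KᵀK)⁻¹·Kᵀ·(x' − x̄) = [-3]
z = y + H·x̄ = [-3] + [0] = [-3]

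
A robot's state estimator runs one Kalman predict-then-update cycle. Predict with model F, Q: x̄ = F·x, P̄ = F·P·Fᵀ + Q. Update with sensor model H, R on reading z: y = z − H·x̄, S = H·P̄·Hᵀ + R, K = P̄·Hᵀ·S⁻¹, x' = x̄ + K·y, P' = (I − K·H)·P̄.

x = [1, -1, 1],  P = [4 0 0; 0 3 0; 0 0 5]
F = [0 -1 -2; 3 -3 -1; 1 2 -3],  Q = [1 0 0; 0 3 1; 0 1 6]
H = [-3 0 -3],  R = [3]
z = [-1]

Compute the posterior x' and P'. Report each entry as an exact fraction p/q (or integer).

x̄ = F·x = [-1, 5, -4]
P̄ = F·P·Fᵀ + Q = [24 19 24; 19 71 10; 24 10 67]
y = z − H·x̄ = [-16]
S = H·P̄·Hᵀ + R = [1254]
K = P̄·Hᵀ·S⁻¹ = [-24/209; -29/418; -91/418]
x' = x̄ + K·y = [175/209, 1277/209, -108/209]
P' = (I − K·H)·P̄ = [1560/209 1883/209 -1536/209; 1883/209 27155/418 -3737/418; -1536/209 -3737/418 3163/418]

x' = [175/209, 1277/209, -108/209]
P' = [1560/209 1883/209 -1536/209; 1883/209 27155/418 -3737/418; -1536/209 -3737/418 3163/418]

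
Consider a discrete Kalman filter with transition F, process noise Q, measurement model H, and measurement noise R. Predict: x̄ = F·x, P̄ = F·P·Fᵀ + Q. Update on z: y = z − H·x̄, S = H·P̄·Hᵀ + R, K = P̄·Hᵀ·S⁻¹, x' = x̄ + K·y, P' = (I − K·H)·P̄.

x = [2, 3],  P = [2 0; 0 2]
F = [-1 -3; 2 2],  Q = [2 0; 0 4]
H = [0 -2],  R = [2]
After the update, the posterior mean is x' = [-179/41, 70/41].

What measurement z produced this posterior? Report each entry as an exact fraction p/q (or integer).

x̄ = F·x = [-11, 10]
P̄ = F·P·Fᵀ + Q = [22 -16; -16 20]
S = H·P̄·Hᵀ + R = [82]
K = P̄·Hᵀ·S⁻¹ = [16/41; -20/41]
x' − x̄ = [272/41, -340/41] = K·y
y = (KᵀK)⁻¹·Kᵀ·(x' − x̄) = [17]
z = y + H·x̄ = [17] + [-20] = [-3]

z = [-3]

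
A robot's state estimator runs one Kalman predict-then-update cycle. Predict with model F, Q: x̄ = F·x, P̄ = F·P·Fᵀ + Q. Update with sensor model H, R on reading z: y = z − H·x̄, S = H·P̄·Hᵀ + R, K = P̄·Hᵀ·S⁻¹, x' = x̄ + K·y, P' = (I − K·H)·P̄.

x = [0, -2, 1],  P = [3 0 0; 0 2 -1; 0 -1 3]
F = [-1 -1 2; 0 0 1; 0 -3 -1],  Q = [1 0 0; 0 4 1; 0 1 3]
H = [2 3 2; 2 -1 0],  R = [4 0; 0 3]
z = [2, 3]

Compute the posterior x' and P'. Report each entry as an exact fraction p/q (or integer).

x' = [10429/12641, -14980/12641, 26438/12641]
P' = [14555/12641 14242/12641 -33780/12641; 14242/12641 33404/12641 -60750/12641; -33780/12641 -60750/12641 129731/12641]

x̄ = F·x = [4, 1, 5]
P̄ = F·P·Fᵀ + Q = [22 7 5; 7 7 1; 5 1 18]
y = z − H·x̄ = [-19, -4]
S = H·P̄·Hᵀ + R = [363 113; 113 70]
K = P̄·Hᵀ·S⁻¹ = [1069/12641 4956/12641; 1799/12641 -1640/12641; 2413/12641 -2270/12641]
x' = x̄ + K·y = [10429/12641, -14980/12641, 26438/12641]
P' = (I − K·H)·P̄ = [14555/12641 14242/12641 -33780/12641; 14242/12641 33404/12641 -60750/12641; -33780/12641 -60750/12641 129731/12641]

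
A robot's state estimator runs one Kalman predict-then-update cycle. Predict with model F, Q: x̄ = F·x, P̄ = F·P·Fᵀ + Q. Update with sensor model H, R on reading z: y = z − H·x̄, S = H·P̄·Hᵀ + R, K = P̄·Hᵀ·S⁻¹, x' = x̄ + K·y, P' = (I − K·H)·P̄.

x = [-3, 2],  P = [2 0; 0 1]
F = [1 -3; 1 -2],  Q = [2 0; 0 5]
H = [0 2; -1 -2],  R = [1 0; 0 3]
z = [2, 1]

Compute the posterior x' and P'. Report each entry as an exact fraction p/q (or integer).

x̄ = F·x = [-9, -7]
P̄ = F·P·Fᵀ + Q = [13 8; 8 11]
y = z − H·x̄ = [16, -22]
S = H·P̄·Hᵀ + R = [45 -60; -60 92]
K = P̄·Hᵀ·S⁻¹ = [-67/135 -23/36; 56/135 -1/18]
x' = x̄ + K·y = [-779/270, 116/135]
P' = (I − K·H)·P̄ = [1303/540 -67/270; -67/270 28/135]

x' = [-779/270, 116/135]
P' = [1303/540 -67/270; -67/270 28/135]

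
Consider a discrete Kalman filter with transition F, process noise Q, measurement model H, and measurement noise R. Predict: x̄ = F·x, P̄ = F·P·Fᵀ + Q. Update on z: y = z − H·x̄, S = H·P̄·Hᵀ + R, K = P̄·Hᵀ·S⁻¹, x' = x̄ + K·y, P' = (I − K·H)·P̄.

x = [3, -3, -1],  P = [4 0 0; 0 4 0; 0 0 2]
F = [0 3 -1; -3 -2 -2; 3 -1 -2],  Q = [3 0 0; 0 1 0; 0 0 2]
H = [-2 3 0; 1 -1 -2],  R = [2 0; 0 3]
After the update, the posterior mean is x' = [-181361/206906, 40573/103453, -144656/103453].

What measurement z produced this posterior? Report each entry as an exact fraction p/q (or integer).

x̄ = F·x = [-8, -1, 14]
P̄ = F·P·Fᵀ + Q = [41 -20 -8; -20 61 -20; -8 -20 50]
S = H·P̄·Hᵀ + R = [955 -277; -277 297]
K = P̄·Hᵀ·S⁻¹ = [-20845/206906 34201/206906; 27437/103453 11308/103453; -18722/103453 -48114/103453]
x' − x̄ = [1473887/206906, 144026/103453, -1592998/103453] = K·y
y = (KᵀK)⁻¹·Kᵀ·(x' − x̄) = [-10, 37]
z = y + H·x̄ = [-10, 37] + [13, -35] = [3, 2]

z = [3, 2]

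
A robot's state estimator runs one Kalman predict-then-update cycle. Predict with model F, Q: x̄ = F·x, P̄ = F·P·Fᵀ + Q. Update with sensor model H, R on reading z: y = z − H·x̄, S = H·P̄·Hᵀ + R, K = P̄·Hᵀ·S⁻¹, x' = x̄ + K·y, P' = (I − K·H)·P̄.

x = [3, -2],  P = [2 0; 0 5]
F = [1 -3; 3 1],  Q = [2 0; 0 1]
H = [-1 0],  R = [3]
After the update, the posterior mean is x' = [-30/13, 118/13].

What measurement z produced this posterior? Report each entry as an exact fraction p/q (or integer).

z = [3]

x̄ = F·x = [9, 7]
P̄ = F·P·Fᵀ + Q = [49 -9; -9 24]
S = H·P̄·Hᵀ + R = [52]
K = P̄·Hᵀ·S⁻¹ = [-49/52; 9/52]
x' − x̄ = [-147/13, 27/13] = K·y
y = (KᵀK)⁻¹·Kᵀ·(x' − x̄) = [12]
z = y + H·x̄ = [12] + [-9] = [3]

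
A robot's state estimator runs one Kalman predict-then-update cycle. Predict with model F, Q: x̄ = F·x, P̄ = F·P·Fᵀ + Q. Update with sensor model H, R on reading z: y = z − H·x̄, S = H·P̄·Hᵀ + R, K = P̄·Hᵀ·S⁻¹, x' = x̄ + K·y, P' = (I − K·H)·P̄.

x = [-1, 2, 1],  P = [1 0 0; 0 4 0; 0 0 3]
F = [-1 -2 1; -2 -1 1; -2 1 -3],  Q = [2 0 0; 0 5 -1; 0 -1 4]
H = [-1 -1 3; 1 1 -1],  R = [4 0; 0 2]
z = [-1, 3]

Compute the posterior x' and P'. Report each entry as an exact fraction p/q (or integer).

x' = [58/171, 1568/513, 121/171]
P' = [2036/513 -2573/1539 515/513; -2573/1539 17951/4617 1540/1539; 515/513 1540/1539 641/513]

x̄ = F·x = [-2, 1, 1]
P̄ = F·P·Fᵀ + Q = [22 13 -15; 13 16 -10; -15 -10 39]
y = z − H·x̄ = [-5, 5]
S = H·P̄·Hᵀ + R = [569 -281; -281 155]
K = P̄·Hᵀ·S⁻¹ = [275/1539 995/1539; 907/4617 2806/4617; 671/1539 581/1539]
x' = x̄ + K·y = [58/171, 1568/513, 121/171]
P' = (I − K·H)·P̄ = [2036/513 -2573/1539 515/513; -2573/1539 17951/4617 1540/1539; 515/513 1540/1539 641/513]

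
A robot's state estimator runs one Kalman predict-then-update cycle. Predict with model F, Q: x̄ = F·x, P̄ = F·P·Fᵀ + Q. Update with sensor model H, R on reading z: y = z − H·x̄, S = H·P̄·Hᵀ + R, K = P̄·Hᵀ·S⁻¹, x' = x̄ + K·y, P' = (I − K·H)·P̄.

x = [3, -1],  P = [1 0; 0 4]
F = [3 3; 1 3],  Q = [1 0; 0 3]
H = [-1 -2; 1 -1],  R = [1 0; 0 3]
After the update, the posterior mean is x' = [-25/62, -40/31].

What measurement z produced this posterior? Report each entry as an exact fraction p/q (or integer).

x̄ = F·x = [6, 0]
P̄ = F·P·Fᵀ + Q = [46 39; 39 40]
S = H·P̄·Hᵀ + R = [363 -5; -5 11]
K = P̄·Hᵀ·S⁻¹ = [-1329/3968 1921/3968; -657/1984 -479/1984]
x' − x̄ = [-397/62, -40/31] = K·y
y = (KᵀK)⁻¹·Kᵀ·(x' − x̄) = [9, -7]
z = y + H·x̄ = [9, -7] + [-6, 6] = [3, -1]

z = [3, -1]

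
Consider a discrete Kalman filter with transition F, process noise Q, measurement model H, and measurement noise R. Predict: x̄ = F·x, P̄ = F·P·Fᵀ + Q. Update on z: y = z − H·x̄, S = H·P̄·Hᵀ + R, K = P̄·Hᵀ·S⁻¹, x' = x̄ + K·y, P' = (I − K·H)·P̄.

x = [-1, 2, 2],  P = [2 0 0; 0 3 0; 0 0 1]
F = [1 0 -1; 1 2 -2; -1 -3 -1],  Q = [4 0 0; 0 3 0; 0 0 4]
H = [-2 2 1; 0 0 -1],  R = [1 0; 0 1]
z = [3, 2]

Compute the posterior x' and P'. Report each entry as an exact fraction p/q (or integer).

x' = [-1328/329, -503/329, -15/7]
P' = [9753/1645 9654/1645 -1/35; 9654/1645 10357/1645 -18/35; -1/35 -18/35 34/35]

x̄ = F·x = [-3, -1, -7]
P̄ = F·P·Fᵀ + Q = [7 4 -1; 4 21 -18; -1 -18 34]
y = z − H·x̄ = [6, -5]
S = H·P̄·Hᵀ + R = [47 0; 0 35]
K = P̄·Hᵀ·S⁻¹ = [-7/47 1/35; 16/47 18/35; 0 -34/35]
x' = x̄ + K·y = [-1328/329, -503/329, -15/7]
P' = (I − K·H)·P̄ = [9753/1645 9654/1645 -1/35; 9654/1645 10357/1645 -18/35; -1/35 -18/35 34/35]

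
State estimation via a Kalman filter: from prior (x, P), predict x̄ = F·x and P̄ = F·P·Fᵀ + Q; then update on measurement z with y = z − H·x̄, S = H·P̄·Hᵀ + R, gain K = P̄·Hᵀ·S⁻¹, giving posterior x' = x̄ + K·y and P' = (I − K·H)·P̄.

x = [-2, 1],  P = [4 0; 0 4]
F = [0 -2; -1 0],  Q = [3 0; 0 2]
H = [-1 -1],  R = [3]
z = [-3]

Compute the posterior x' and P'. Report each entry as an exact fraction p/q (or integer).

x̄ = F·x = [-2, 2]
P̄ = F·P·Fᵀ + Q = [19 0; 0 6]
y = z − H·x̄ = [-3]
S = H·P̄·Hᵀ + R = [28]
K = P̄·Hᵀ·S⁻¹ = [-19/28; -3/14]
x' = x̄ + K·y = [1/28, 37/14]
P' = (I − K·H)·P̄ = [171/28 -57/14; -57/14 33/7]

x' = [1/28, 37/14]
P' = [171/28 -57/14; -57/14 33/7]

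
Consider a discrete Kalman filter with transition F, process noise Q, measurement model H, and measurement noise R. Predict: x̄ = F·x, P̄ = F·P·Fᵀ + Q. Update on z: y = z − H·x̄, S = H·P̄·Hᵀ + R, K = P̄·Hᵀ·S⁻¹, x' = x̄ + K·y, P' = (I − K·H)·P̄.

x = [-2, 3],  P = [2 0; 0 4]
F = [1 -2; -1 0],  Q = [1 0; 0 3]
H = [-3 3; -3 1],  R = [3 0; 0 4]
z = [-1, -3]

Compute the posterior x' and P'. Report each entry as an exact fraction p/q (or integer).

x' = [1547/1620, 961/1620]
P' = [1259/1620 1357/1620; 1357/1620 1931/1620]

x̄ = F·x = [-8, 2]
P̄ = F·P·Fᵀ + Q = [19 -2; -2 5]
y = z − H·x̄ = [-31, -29]
S = H·P̄·Hᵀ + R = [255 210; 210 192]
K = P̄·Hᵀ·S⁻¹ = [49/810 -121/324; 287/810 -107/324]
x' = x̄ + K·y = [1547/1620, 961/1620]
P' = (I − K·H)·P̄ = [1259/1620 1357/1620; 1357/1620 1931/1620]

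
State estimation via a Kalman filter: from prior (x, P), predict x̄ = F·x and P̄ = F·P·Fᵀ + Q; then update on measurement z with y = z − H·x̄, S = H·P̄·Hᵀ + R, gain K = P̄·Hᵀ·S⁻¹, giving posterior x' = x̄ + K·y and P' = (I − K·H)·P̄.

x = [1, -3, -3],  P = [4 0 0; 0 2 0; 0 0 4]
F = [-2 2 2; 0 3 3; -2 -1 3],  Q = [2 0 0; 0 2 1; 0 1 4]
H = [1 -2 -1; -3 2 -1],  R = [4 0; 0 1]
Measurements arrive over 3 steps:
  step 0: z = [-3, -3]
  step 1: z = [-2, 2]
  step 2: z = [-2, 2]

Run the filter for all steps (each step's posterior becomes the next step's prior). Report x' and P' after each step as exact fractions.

step 0: x' = [-106943/35566, -222881/71132, 101881/17783], P' = [121377/17783 248193/35566 -111750/17783; 248193/35566 529123/71132 -107954/17783; -111750/17783 -107954/17783 124050/17783]
step 1: x' = [4102769206/6464384167, 11632025871/6464384167, -1978002870/6464384167], P' = [22449355670/6464384167 23603867876/6464384167 -19483137306/6464384167; 23603867876/6464384167 26697553222/6464384167 -18351896524/6464384167; -19483137306/6464384167 -18351896524/6464384167 24355117962/6464384167]
step 2: x' = [305551013702741/147778690356901, 917167140686693/295557380713802, -297912808404372/147778690356901], P' = [508176600236204/147778690356901 534267324097937/147778690356901 -440573494720602/147778690356901; 534267324097937/147778690356901 1209320013042521/295557380713802 -414477044582314/147778690356901; -440573494720602/147778690356901 -414477044582314/147778690356901 551887383537222/147778690356901]

step 0: x̄ = F·x = [-14, -18, -8]
step 0: P̄ = F·P·Fᵀ + Q = [42 36 36; 36 56 31; 36 31 58]
step 0: y = z − H·x̄ = [-33, -17]
step 0: S = H·P̄·Hᵀ + R = [236 68; 68 321]
step 0: K = P̄·Hᵀ·S⁻¹ = [-7533/35566 -4188/17783; -32511/71132 226/17783; -4973/17783 -4708/17783]
step 0: x' = x̄ + K·y = [-106943/35566, -222881/71132, 101881/17783]
step 0: P' = (I − K·H)·P̄ = [121377/17783 248193/35566 -111750/17783; 248193/35566 529123/71132 -107954/17783; -111750/17783 -107954/17783 124050/17783]
step 1: x̄ = F·x = [398529/35566, 553929/71132, 1873225/71132]
step 1: P̄ = F·P·Fᵀ + Q = [583993/17783 336915/35566 2805475/35566; 336915/35566 1597483/71132 62351/71132; 2805475/35566 62351/71132 17161923/71132]
step 1: y = z − H·x̄ = [2041761/71132, 3298805/71132]
step 1: S = H·P̄·Hᵀ + R = [12504539/71132 20376615/71132; 20376615/71132 69977071/71132]
step 1: K = P̄·Hᵀ·S⁻¹ = [-1318810694/6464384167 -657193952/6464384167; -2859835511/6464384167 935399340/6464384167; -1783615555/6464384167 -2609499092/6464384167]
step 1: x' = x̄ + K·y = [4102769206/6464384167, 11632025871/6464384167, -1978002870/6464384167]
step 1: P' = (I − K·H)·P̄ = [22449355670/6464384167 23603867876/6464384167 -19483137306/6464384167; 23603867876/6464384167 26697553222/6464384167 -18351896524/6464384167; -19483137306/6464384167 -18351896524/6464384167 24355117962/6464384167]
step 2: x̄ = F·x = [11102507590/6464384167, 28962069003/6464384167, -25771572893/6464384167]
step 2: P̄ = F·P·Fᵀ + Q = [127155858998/6464384167 61368885396/6464384167 256749075220/6464384167; 61368885396/6464384167 142068671558/6464384167 10732023595/6464384167; 256749075220/6464384167 10732023595/6464384167 799873072548/6464384167]
step 2: y = z − H·x̄ = [8121289189/6464384167, -37459419795/6464384167]
step 2: S = H·P̄·Hᵀ + R = [805115556802/6464384167 854580042930/6464384167; 854580042930/6464384167 3280154606117/6464384167]
step 2: K = P̄·Hᵀ·S⁻¹ = [-29946138309767/147778690356901 -15421657792136/147778690356901; -130287822181135/295557380713802 20995085331024/147778690356901; -40876697273299/147778690356901 -59120988540044/147778690356901]
step 2: x' = x̄ + K·y = [305551013702741/147778690356901, 917167140686693/295557380713802, -297912808404372/147778690356901]
step 2: P' = (I − K·H)·P̄ = [508176600236204/147778690356901 534267324097937/147778690356901 -440573494720602/147778690356901; 534267324097937/147778690356901 1209320013042521/295557380713802 -414477044582314/147778690356901; -440573494720602/147778690356901 -414477044582314/147778690356901 551887383537222/147778690356901]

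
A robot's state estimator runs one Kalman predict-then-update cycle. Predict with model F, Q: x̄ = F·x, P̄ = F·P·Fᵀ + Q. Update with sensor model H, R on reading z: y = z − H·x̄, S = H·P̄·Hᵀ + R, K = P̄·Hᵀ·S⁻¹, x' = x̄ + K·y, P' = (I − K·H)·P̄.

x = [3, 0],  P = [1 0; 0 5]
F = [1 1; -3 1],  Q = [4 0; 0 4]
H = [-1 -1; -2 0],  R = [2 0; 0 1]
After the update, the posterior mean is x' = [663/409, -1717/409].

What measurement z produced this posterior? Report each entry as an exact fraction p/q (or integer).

z = [2, -3]

x̄ = F·x = [3, -9]
P̄ = F·P·Fᵀ + Q = [10 2; 2 18]
S = H·P̄·Hᵀ + R = [34 24; 24 41]
K = P̄·Hᵀ·S⁻¹ = [-6/409 -196/409; -362/409 172/409]
x' − x̄ = [-564/409, 1964/409] = K·y
y = (KᵀK)⁻¹·Kᵀ·(x' − x̄) = [-4, 3]
z = y + H·x̄ = [-4, 3] + [6, -6] = [2, -3]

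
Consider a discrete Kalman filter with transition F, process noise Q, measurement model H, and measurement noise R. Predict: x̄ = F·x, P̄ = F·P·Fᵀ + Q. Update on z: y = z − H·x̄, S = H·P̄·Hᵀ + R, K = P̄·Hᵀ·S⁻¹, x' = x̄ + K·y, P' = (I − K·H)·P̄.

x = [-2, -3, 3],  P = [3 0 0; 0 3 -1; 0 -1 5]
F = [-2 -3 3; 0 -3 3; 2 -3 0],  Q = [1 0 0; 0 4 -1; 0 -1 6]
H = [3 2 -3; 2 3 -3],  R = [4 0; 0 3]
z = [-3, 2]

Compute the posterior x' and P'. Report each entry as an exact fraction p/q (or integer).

x̄ = F·x = [22, 18, 5]
P̄ = F·P·Fᵀ + Q = [103 90 24; 90 94 35; 24 35 45]
y = z − H·x̄ = [-90, -81]
S = H·P̄·Hᵀ + R = [1940 1872; 1872 1828]
K = P̄·Hᵀ·S⁻¹ = [1497/10484 196/2621; -5755/10484 7941/10484; -5225/10484 2727/5242]
x' = x̄ + K·y = [16207/5242, 63441/10484, 20224/2621]
P' = (I − K·H)·P̄ = [138867/10484 135231/10484 227025/10484; 135231/10484 91037/5242 264287/10484; 227025/10484 264287/10484 410183/10484]

x' = [16207/5242, 63441/10484, 20224/2621]
P' = [138867/10484 135231/10484 227025/10484; 135231/10484 91037/5242 264287/10484; 227025/10484 264287/10484 410183/10484]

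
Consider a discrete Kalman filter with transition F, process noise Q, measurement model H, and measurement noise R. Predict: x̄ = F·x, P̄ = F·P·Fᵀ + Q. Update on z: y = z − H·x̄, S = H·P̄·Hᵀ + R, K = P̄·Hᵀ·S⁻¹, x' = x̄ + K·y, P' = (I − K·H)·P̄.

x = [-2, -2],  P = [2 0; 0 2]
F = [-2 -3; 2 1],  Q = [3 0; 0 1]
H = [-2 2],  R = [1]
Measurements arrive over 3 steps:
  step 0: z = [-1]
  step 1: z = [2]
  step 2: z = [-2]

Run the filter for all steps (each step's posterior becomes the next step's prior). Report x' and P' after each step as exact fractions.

step 0: x̄ = F·x = [10, -6]
step 0: P̄ = F·P·Fᵀ + Q = [29 -14; -14 11]
step 0: y = z − H·x̄ = [31]
step 0: S = H·P̄·Hᵀ + R = [273]
step 0: K = P̄·Hᵀ·S⁻¹ = [-86/273; 50/273]
step 0: x' = x̄ + K·y = [64/273, -88/273]
step 0: P' = (I − K·H)·P̄ = [521/273 478/273; 478/273 503/273]
step 1: x̄ = F·x = [136/273, 40/273]
step 1: P̄ = F·P·Fᵀ + Q = [13166/273 -7417/273; -7417/273 4772/273]
step 1: y = z − H·x̄ = [246/91]
step 1: S = H·P̄·Hᵀ + R = [43787/91]
step 1: K = P̄·Hᵀ·S⁻¹ = [-13722/43787; 8126/43787]
step 1: x' = x̄ + K·y = [-45844/131361, 85148/131361]
step 1: P' = (I − K·H)·P̄ = [127690/131361 107107/131361; 107107/131361 119296/131361]
step 2: x̄ = F·x = [-163756/131361, -2180/43787]
step 2: P̄ = F·P·Fᵀ + Q = [3263791/131361 -575168/43787; -575168/43787 396615/43787]
step 2: y = z − H·x̄ = [-577154/131361]
step 2: S = H·P̄·Hᵀ + R = [31749937/131361]
step 2: K = P̄·Hᵀ·S⁻¹ = [-9978590/31749937; 5830698/31749937]
step 2: x' = x̄ + K·y = [4262608/31749937, -27198752/31749937]
step 2: P' = (I − K·H)·P̄ = [30853147/31749937 25863852/31749937; 25863852/31749937 28779201/31749937]

step 0: x' = [64/273, -88/273], P' = [521/273 478/273; 478/273 503/273]
step 1: x' = [-45844/131361, 85148/131361], P' = [127690/131361 107107/131361; 107107/131361 119296/131361]
step 2: x' = [4262608/31749937, -27198752/31749937], P' = [30853147/31749937 25863852/31749937; 25863852/31749937 28779201/31749937]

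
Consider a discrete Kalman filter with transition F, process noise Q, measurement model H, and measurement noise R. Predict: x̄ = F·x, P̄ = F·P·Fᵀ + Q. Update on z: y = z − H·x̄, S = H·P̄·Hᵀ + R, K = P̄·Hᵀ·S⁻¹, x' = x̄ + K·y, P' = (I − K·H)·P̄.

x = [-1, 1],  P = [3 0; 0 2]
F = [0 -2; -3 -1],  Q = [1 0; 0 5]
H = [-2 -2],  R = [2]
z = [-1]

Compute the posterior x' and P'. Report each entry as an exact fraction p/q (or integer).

x̄ = F·x = [-2, 2]
P̄ = F·P·Fᵀ + Q = [9 4; 4 34]
y = z − H·x̄ = [-1]
S = H·P̄·Hᵀ + R = [206]
K = P̄·Hᵀ·S⁻¹ = [-13/103; -38/103]
x' = x̄ + K·y = [-193/103, 244/103]
P' = (I − K·H)·P̄ = [589/103 -576/103; -576/103 614/103]

x' = [-193/103, 244/103]
P' = [589/103 -576/103; -576/103 614/103]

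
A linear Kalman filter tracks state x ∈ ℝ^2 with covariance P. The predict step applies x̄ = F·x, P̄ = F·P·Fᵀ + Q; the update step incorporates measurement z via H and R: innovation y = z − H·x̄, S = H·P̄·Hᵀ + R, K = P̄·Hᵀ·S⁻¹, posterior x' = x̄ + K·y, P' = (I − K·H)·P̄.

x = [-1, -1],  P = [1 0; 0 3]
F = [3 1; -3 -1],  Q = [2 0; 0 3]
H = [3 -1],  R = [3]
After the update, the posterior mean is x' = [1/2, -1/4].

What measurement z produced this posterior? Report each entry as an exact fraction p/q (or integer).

x̄ = F·x = [-4, 4]
P̄ = F·P·Fᵀ + Q = [14 -12; -12 15]
S = H·P̄·Hᵀ + R = [216]
K = P̄·Hᵀ·S⁻¹ = [1/4; -17/72]
x' − x̄ = [9/2, -17/4] = K·y
y = (KᵀK)⁻¹·Kᵀ·(x' − x̄) = [18]
z = y + H·x̄ = [18] + [-16] = [2]

z = [2]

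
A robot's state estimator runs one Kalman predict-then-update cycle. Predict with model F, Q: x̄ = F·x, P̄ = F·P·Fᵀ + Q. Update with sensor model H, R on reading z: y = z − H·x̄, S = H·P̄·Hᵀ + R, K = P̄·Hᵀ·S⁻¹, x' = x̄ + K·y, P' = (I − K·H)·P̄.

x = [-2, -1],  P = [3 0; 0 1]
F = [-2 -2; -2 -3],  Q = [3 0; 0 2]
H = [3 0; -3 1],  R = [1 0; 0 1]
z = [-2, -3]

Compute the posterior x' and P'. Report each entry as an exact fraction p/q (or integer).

x' = [-194/425, -271/75]
P' = [44/425 7/25; 7/25 121/75]

x̄ = F·x = [6, 7]
P̄ = F·P·Fᵀ + Q = [19 18; 18 23]
y = z − H·x̄ = [-20, 8]
S = H·P̄·Hᵀ + R = [172 -117; -117 87]
K = P̄·Hᵀ·S⁻¹ = [132/425 -13/425; 21/25 58/75]
x' = x̄ + K·y = [-194/425, -271/75]
P' = (I − K·H)·P̄ = [44/425 7/25; 7/25 121/75]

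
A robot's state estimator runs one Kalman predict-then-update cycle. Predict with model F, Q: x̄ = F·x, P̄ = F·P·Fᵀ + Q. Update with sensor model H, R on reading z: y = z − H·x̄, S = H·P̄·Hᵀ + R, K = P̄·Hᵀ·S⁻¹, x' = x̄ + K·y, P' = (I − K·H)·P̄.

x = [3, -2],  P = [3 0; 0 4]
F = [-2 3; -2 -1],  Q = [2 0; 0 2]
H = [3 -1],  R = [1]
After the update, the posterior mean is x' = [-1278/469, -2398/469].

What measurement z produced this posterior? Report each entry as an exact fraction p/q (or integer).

x̄ = F·x = [-12, -4]
P̄ = F·P·Fᵀ + Q = [50 0; 0 18]
S = H·P̄·Hᵀ + R = [469]
K = P̄·Hᵀ·S⁻¹ = [150/469; -18/469]
x' − x̄ = [4350/469, -522/469] = K·y
y = (KᵀK)⁻¹·Kᵀ·(x' − x̄) = [29]
z = y + H·x̄ = [29] + [-32] = [-3]

z = [-3]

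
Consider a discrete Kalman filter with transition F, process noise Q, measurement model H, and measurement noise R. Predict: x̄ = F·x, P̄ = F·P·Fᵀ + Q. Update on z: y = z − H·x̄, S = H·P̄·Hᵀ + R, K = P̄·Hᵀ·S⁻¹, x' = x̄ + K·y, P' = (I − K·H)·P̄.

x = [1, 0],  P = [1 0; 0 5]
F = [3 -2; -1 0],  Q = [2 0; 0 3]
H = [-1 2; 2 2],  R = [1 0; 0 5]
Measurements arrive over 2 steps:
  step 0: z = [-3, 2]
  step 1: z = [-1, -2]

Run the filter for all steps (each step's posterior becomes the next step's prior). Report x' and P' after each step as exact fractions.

step 0: x̄ = F·x = [3, -1]
step 0: P̄ = F·P·Fᵀ + Q = [31 -3; -3 4]
step 0: y = z − H·x̄ = [2, -2]
step 0: S = H·P̄·Hᵀ + R = [60 -52; -52 121]
step 0: K = P̄·Hᵀ·S⁻¹ = [-1565/4556 359/1139; 1435/4556 173/1139]
step 0: x' = x̄ + K·y = [3833/2278, -1535/2278]
step 0: P' = (I − K·H)·P̄ = [2915/4556 675/4556; 675/4556 1055/4556]
step 1: x̄ = F·x = [857/134, -3833/2278]
step 1: P̄ = F·P·Fᵀ + Q = [1851/268 -435/268; -435/268 16583/4556]
step 1: y = z − H·x̄ = [19957/2278, -13014/1139]
step 1: S = H·P̄·Hᵀ + R = [131935/4556 -2848/1139; -2848/1139 38955/1139]
step 1: K = P̄·Hᵀ·S⁻¹ = [-1461657/4483831 1278516/4483831; 1433177/4483831 633562/4483831]
step 1: x' = x̄ + K·y = [1263139/4483831, -2227815/4483831]
step 1: P' = (I − K·H)·P̄ = [2618079/4483831 578211/4483831; 578211/4483831 1005694/4483831]

step 0: x' = [3833/2278, -1535/2278], P' = [2915/4556 675/4556; 675/4556 1055/4556]
step 1: x' = [1263139/4483831, -2227815/4483831], P' = [2618079/4483831 578211/4483831; 578211/4483831 1005694/4483831]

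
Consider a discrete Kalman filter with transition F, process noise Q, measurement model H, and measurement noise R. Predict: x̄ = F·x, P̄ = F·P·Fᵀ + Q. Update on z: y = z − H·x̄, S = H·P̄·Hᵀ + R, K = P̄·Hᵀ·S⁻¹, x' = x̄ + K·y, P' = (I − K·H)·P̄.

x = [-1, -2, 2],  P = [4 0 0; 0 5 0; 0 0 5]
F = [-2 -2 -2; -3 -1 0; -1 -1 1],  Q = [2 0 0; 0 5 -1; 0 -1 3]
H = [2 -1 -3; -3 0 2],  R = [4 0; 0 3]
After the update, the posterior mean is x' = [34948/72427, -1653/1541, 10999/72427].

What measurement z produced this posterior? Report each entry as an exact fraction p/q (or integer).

x̄ = F·x = [2, 5, 5]
P̄ = F·P·Fᵀ + Q = [58 34 8; 34 46 16; 8 16 17]
S = H·P̄·Hᵀ + R = [299 -276; -276 497]
K = P̄·Hᵀ·S⁻¹ = [-14782/72427 -1358/3149; -686/1541 -26/67; -22587/72427 -482/3149]
x' − x̄ = [-109906/72427, -9358/1541, -351136/72427] = K·y
y = (KᵀK)⁻¹·Kᵀ·(x' − x̄) = [18, -5]
z = y + H·x̄ = [18, -5] + [-16, 4] = [2, -1]

z = [2, -1]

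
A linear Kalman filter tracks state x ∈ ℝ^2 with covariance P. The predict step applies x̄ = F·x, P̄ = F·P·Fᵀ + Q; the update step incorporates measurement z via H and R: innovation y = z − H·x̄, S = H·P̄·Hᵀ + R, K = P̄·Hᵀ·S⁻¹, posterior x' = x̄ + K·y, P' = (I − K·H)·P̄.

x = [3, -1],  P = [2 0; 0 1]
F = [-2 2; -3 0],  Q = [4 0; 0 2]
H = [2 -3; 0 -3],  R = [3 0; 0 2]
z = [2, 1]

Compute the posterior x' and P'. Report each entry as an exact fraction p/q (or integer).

x̄ = F·x = [-8, -9]
P̄ = F·P·Fᵀ + Q = [16 12; 12 20]
y = z − H·x̄ = [-9, -26]
S = H·P̄·Hᵀ + R = [103 108; 108 182]
K = P̄·Hᵀ·S⁻¹ = [1580/3541 -1638/3541; -36/3541 -1146/3541]
x' = x̄ + K·y = [40/3541, -1749/3541]
P' = (I − K·H)·P̄ = [4008/3541 1092/3541; 1092/3541 764/3541]

x' = [40/3541, -1749/3541]
P' = [4008/3541 1092/3541; 1092/3541 764/3541]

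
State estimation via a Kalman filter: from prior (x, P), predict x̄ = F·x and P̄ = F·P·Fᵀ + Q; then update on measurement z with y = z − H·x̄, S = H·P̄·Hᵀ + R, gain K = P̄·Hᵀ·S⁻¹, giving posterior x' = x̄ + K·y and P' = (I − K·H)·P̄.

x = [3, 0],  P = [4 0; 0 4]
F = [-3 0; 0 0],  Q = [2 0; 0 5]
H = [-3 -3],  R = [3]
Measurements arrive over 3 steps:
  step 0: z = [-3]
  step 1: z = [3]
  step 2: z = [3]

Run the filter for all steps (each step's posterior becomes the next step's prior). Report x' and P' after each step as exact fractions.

step 0: x' = [-3/13, 15/13], P' = [304/65 -57/13; -57/13 115/26]
step 1: x' = [-3939/4819, -825/4819], P' = [22928/4819 -21495/4819; -21495/4819 43315/9638]
step 2: x' = [-229449/362537, -124770/362537], P' = [1727920/362537 -1619925/362537; -1619925/362537 3263945/725074]

step 0: x̄ = F·x = [-9, 0]
step 0: P̄ = F·P·Fᵀ + Q = [38 0; 0 5]
step 0: y = z − H·x̄ = [-30]
step 0: S = H·P̄·Hᵀ + R = [390]
step 0: K = P̄·Hᵀ·S⁻¹ = [-19/65; -1/26]
step 0: x' = x̄ + K·y = [-3/13, 15/13]
step 0: P' = (I − K·H)·P̄ = [304/65 -57/13; -57/13 115/26]
step 1: x̄ = F·x = [9/13, 0]
step 1: P̄ = F·P·Fᵀ + Q = [2866/65 0; 0 5]
step 1: y = z − H·x̄ = [66/13]
step 1: S = H·P̄·Hᵀ + R = [28914/65]
step 1: K = P̄·Hᵀ·S⁻¹ = [-1433/4819; -325/9638]
step 1: x' = x̄ + K·y = [-3939/4819, -825/4819]
step 1: P' = (I − K·H)·P̄ = [22928/4819 -21495/4819; -21495/4819 43315/9638]
step 2: x̄ = F·x = [11817/4819, 0]
step 2: P̄ = F·P·Fᵀ + Q = [215990/4819 0; 0 5]
step 2: y = z − H·x̄ = [49908/4819]
step 2: S = H·P̄·Hᵀ + R = [2175222/4819]
step 2: K = P̄·Hᵀ·S⁻¹ = [-107995/362537; -24095/725074]
step 2: x' = x̄ + K·y = [-229449/362537, -124770/362537]
step 2: P' = (I − K·H)·P̄ = [1727920/362537 -1619925/362537; -1619925/362537 3263945/725074]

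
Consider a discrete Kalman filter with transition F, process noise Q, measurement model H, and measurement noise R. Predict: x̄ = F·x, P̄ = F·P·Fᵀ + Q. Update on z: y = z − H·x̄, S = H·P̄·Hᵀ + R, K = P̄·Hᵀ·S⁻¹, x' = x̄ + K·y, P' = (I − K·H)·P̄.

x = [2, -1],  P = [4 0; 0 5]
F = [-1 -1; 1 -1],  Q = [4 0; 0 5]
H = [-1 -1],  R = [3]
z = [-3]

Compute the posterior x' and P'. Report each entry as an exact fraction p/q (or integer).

x̄ = F·x = [-1, 3]
P̄ = F·P·Fᵀ + Q = [13 1; 1 14]
y = z − H·x̄ = [-1]
S = H·P̄·Hᵀ + R = [32]
K = P̄·Hᵀ·S⁻¹ = [-7/16; -15/32]
x' = x̄ + K·y = [-9/16, 111/32]
P' = (I − K·H)·P̄ = [55/8 -89/16; -89/16 223/32]

x' = [-9/16, 111/32]
P' = [55/8 -89/16; -89/16 223/32]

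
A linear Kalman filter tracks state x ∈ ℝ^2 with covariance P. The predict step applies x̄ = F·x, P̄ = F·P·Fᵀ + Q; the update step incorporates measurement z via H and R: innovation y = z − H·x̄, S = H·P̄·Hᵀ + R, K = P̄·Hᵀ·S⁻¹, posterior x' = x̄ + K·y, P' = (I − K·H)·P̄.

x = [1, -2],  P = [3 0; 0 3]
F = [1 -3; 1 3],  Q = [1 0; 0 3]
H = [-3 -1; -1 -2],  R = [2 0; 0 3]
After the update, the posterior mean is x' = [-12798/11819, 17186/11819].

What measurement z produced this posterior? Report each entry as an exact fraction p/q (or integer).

x̄ = F·x = [7, -5]
P̄ = F·P·Fᵀ + Q = [31 -24; -24 33]
S = H·P̄·Hᵀ + R = [170 -9; -9 70]
K = P̄·Hᵀ·S⁻¹ = [-4677/11819 2269/11819; 2352/11819 -6789/11819]
x' − x̄ = [-95531/11819, 76281/11819] = K·y
y = (KᵀK)⁻¹·Kᵀ·(x' − x̄) = [18, -5]
z = y + H·x̄ = [18, -5] + [-16, 3] = [2, -2]

z = [2, -2]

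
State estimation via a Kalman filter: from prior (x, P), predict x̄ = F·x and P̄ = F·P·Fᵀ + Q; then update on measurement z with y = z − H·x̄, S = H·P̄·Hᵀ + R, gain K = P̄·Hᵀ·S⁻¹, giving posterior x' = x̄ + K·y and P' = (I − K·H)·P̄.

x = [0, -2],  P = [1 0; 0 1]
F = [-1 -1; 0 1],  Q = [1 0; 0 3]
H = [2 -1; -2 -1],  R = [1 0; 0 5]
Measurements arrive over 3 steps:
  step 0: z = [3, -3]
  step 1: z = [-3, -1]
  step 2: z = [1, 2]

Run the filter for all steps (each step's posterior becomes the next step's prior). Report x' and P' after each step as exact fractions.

step 0: x̄ = F·x = [2, -2]
step 0: P̄ = F·P·Fᵀ + Q = [3 -1; -1 4]
step 0: y = z − H·x̄ = [-3, -1]
step 0: S = H·P̄·Hᵀ + R = [21 -8; -8 17]
step 0: K = P̄·Hᵀ·S⁻¹ = [79/293 -49/293; -118/293 -90/293]
step 0: x' = x̄ + K·y = [398/293, -142/293]
step 0: P' = (I − K·H)·P̄ = [81/293 83/293; 83/293 284/293]
step 1: x̄ = F·x = [-256/293, -142/293]
step 1: P̄ = F·P·Fᵀ + Q = [824/293 -367/293; -367/293 1163/293]
step 1: y = z − H·x̄ = [-509/293, -947/293]
step 1: S = H·P̄·Hᵀ + R = [6220/293 -2133/293; -2133/293 4456/293]
step 1: K = P̄·Hᵀ·S⁻¹ = [21319/79067 -12525/79067; -31973/79067 -22917/79067]
step 1: x' = x̄ + K·y = [-65636/79067, 91294/79067]
step 1: P' = (I − K·H)·P̄ = [20986/79067 20653/79067; 20653/79067 73279/79067]
step 2: x̄ = F·x = [-25658/79067, 91294/79067]
step 2: P̄ = F·P·Fᵀ + Q = [214638/79067 -93932/79067; -93932/79067 310480/79067]
step 2: y = z − H·x̄ = [221677/79067, 198112/79067]
step 2: S = H·P̄·Hᵀ + R = [1623827/79067 -548072/79067; -548072/79067 1188639/79067]
step 2: K = P̄·Hᵀ·S⁻¹ = [5541032/20612407 -3260336/20612407; -8341704/20612407 -5972600/20612407]
step 2: x' = x̄ + K·y = [677078/20612407, -14552450/20612407]
step 2: P' = (I − K·H)·P̄ = [5460678/20612407 5380324/20612407; 5380324/20612407 19102352/20612407]

step 0: x' = [398/293, -142/293], P' = [81/293 83/293; 83/293 284/293]
step 1: x' = [-65636/79067, 91294/79067], P' = [20986/79067 20653/79067; 20653/79067 73279/79067]
step 2: x' = [677078/20612407, -14552450/20612407], P' = [5460678/20612407 5380324/20612407; 5380324/20612407 19102352/20612407]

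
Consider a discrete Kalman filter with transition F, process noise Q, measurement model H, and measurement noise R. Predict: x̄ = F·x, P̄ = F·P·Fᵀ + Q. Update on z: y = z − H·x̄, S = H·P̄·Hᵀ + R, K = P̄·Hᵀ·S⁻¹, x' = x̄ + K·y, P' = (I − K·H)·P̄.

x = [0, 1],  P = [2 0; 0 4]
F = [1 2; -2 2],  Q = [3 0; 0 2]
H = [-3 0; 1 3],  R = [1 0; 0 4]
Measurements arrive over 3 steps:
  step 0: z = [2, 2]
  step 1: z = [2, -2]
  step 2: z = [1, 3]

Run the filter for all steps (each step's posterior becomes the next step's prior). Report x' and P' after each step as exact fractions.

step 0: x̄ = F·x = [2, 2]
step 0: P̄ = F·P·Fᵀ + Q = [21 12; 12 26]
step 0: y = z − H·x̄ = [8, -6]
step 0: S = H·P̄·Hᵀ + R = [190 -171; -171 331]
step 0: K = P̄·Hᵀ·S⁻¹ = [-11106/33649 3/1771; 3474/33649 576/1771]
step 0: x' = x̄ + K·y = [-21892/33649, 29426/33649]
step 0: P' = (I − K·H)·P̄ = [3702/33649 -1158/33649; -1158/33649 14978/33649]
step 1: x̄ = F·x = [480/437, 102636/33649]
step 1: P̄ = F·P·Fᵀ + Q = [2077/437 712/437; 712/437 151282/33649]
step 1: y = z − H·x̄ = [2314/437, -412166/33649]
step 1: S = H·P̄·Hᵀ + R = [19130/437 -12639/437; -12639/437 1985007/33649]
step 1: K = P̄·Hᵀ·S⁻¹ = [-6306998/19582663 324401/58747989; 1669798/19582663 17510516/58747989]
step 1: x' = x̄ + K·y = [-39635242/58747989, -8767480/58747989]
step 1: P' = (I − K·H)·P̄ = [6306998/58747989 -1669798/58747989; -1669798/58747989 23903954/58747989]
step 2: x̄ = F·x = [-19056734/19582663, 20578508/19582663]
step 2: P̄ = F·P·Fᵀ + Q = [90495863/19582663 28780472/19582663; 28780472/19582663 83899390/19582663]
step 2: y = z − H·x̄ = [-37587539/19582663, 16069199/19582663]
step 2: S = H·P̄·Hᵀ + R = [834045430/19582663 -530511837/19582663; -530511837/19582663 1096603857/19582663]
step 2: K = P̄·Hᵀ·S⁻¹ = [-3470758250/10777809369 176837279/32333428107; 921136378/10777809369 9606803036/32333428107]
step 2: x' = x̄ + K·y = [-11334317609/32333428107, 36556702738/32333428107]
step 2: P' = (I − K·H)·P̄ = [3470758250/32333428107 -921136378/32333428107; -921136378/32333428107 13116116174/32333428107]

step 0: x' = [-21892/33649, 29426/33649], P' = [3702/33649 -1158/33649; -1158/33649 14978/33649]
step 1: x' = [-39635242/58747989, -8767480/58747989], P' = [6306998/58747989 -1669798/58747989; -1669798/58747989 23903954/58747989]
step 2: x' = [-11334317609/32333428107, 36556702738/32333428107], P' = [3470758250/32333428107 -921136378/32333428107; -921136378/32333428107 13116116174/32333428107]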